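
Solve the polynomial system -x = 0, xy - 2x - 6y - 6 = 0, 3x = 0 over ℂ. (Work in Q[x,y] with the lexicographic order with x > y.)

Compute a lex Gröbner basis by Buchberger's algorithm.
f_1 = -x, LT = x.
f_2 = xy - 2x - 6y - 6, LT = xy.
f_3 = 3x, LT = x.

S(f_1,f_2): lcm = xy. S = 2x + 6y + 6.
  leading term x: subtract (-2)·f_1 from 2x + 6y + 6 → 6y + 6
  leading term y: no divisor's leading term divides it; move 6y to the remainder.
  leading term 1: no divisor's leading term divides it; move 6 to the remainder.
  remainder 6y + 6 ≠ 0; add h_4 = 6y + 6 to the basis.

The other S-polynomials (S(f_1,f_3), S(f_2,f_3), S(f_1,h_4), S(f_2,h_4), S(f_3,h_4)) all reduce to 0 modulo the current basis, so we have a Gröbner basis.
Inter-reduce: drop elements whose leading term is divisible by another's, tail-reduce, and make monic.
Reduced Gröbner basis: {x, y + 1}.

A lex Gröbner basis eliminates variables successively. Here y + 1 depends only on y, with roots {-1}; lifting each root through the earlier basis elements recovers the full solutions.
  y = -1: the earlier basis element becomes x = 0, giving x = 0 — point (0, -1).
Substituting each solution back into the original system confirms all equations vanish.
Zero-dimensionality of the ideal guarantees finitely many solutions over ℂ.

{(0, -1)}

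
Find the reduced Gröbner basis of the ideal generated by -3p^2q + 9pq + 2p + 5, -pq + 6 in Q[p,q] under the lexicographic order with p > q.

G = {p - 59/16, q - 96/59}

This is the nonlinear analogue of row-reducing a linear system.

f_1 = -3p^2q + 9pq + 2p + 5, LT = p^2q.
f_2 = -pq + 6, LT = pq.

S(f_1,f_2): lcm = p^2q. S = -3pq + 16/3p - 5/3.
  leading term pq: subtract (3)·f_2 from -3pq + 16/3p - 5/3 → 16/3p - 59/3
  leading term p: no divisor's leading term divides it; move 16/3p to the remainder.
  leading term 1: no divisor's leading term divides it; move -59/3 to the remainder.
  remainder 16/3p - 59/3 ≠ 0; add g_3 = 16/3p - 59/3 to the basis.

S(f_1,g_3): lcm = p^2q. S = 11/16pq - 2/3p - 5/3.
  leading term pq: subtract (-11/16)·f_2 from 11/16pq - 2/3p - 5/3 → -2/3p + 59/24
  leading term p: subtract (-1/8)·g_3 from -2/3p + 59/24 → 0
  remainder 0.

S(f_2,g_3): lcm = pq. S = 59/16q - 6.
  leading term q: no divisor's leading term divides it; move 59/16q to the remainder.
  leading term 1: no divisor's leading term divides it; move -6 to the remainder.
  remainder 59/16q - 6 ≠ 0; add g_4 = 59/16q - 6 to the basis.

S(f_1,g_4): lcm = p^2q. S = 96/59p^2 - 3pq - 2/3p - 5/3.
  leading term p^2: subtract (18/59p)·g_3 from 96/59p^2 - 3pq - 2/3p - 5/3 → -3pq + 16/3p - 5/3
  leading term pq: subtract (3)·f_2 from -3pq + 16/3p - 5/3 → 16/3p - 59/3
  leading term p: subtract (1)·g_3 from 16/3p - 59/3 → 0
  remainder 0.

S(f_2,g_4): lcm = pq. S = 96/59p - 6.
  leading term p: subtract (18/59)·g_3 from 96/59p - 6 → 0
  remainder 0.

S(g_3,g_4): leading monomials are coprime, so the S-polynomial reduces to 0 (Buchberger's first criterion).
Every S-polynomial of the final basis reduces to 0, so we have a Gröbner basis.
Inter-reduce: drop elements whose leading term is divisible by another's, tail-reduce, and make monic.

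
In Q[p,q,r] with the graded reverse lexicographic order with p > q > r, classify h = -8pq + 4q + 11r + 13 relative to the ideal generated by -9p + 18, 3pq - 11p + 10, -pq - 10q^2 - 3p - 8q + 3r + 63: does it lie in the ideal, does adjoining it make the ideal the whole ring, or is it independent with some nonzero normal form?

-8pq + 4q + 11r + 13 lies in I (it reduces to 0).

First compute the reduced Gröbner basis of I by Buchberger's algorithm.
f_1 = -9p + 18, LT = p.
f_2 = 3pq - 11p + 10, LT = pq.
f_3 = -pq - 10q^2 - 3p - 8q + 3r + 63, LT = pq.

S(f_1,f_2): lcm = pq. S = 11/3p - 2q - 10/3.
  leading term p: subtract (-11/27)·f_1 from 11/3p - 2q - 10/3 → -2q + 4
  leading term q: no divisor's leading term divides it; move -2q to the remainder.
  leading term 1: no divisor's leading term divides it; move 4 to the remainder.
  remainder -2q + 4 ≠ 0; add k_4 = -2q + 4 to the basis.

S(f_1,f_3): lcm = pq. S = -10q^2 - 3p - 10q + 3r + 63.
  leading term q^2: subtract (5q)·k_4 from -10q^2 - 3p - 10q + 3r + 63 → -3p - 30q + 3r + 63
  leading term p: subtract (1/3)·f_1 from -3p - 30q + 3r + 63 → -30q + 3r + 57
  leading term q: subtract (15)·k_4 from -30q + 3r + 57 → 3r - 3
  leading term r: no divisor's leading term divides it; move 3r to the remainder.
  leading term 1: no divisor's leading term divides it; move -3 to the remainder.
  remainder 3r - 3 ≠ 0; add k_5 = 3r - 3 to the basis.

The other S-polynomials (S(f_2,f_3), S(f_1,k_4), S(f_2,k_4), S(f_3,k_4), S(f_1,k_5), S(f_2,k_5), S(f_3,k_5), S(k_4,k_5)) all reduce to 0 modulo the current basis, so we have a Gröbner basis.
Inter-reduce: drop elements whose leading term is divisible by another's, tail-reduce, and make monic.
Reduced Gröbner basis: {p - 2, q - 2, r - 1}.
Label its elements g_1 = p - 2, g_2 = q - 2, g_3 = r - 1.

Reduce h = -8pq + 4q + 11r + 13 modulo G:
  leading term pq: subtract (-8q)·g_1 from -8pq + 4q + 11r + 13 → -12q + 11r + 13
  leading term q: subtract (-12)·g_2 from -12q + 11r + 13 → 11r - 11
  leading term r: subtract (11)·g_3 from 11r - 11 → 0
  normal form = 0.
Since the normal form is 0, h ∈ I.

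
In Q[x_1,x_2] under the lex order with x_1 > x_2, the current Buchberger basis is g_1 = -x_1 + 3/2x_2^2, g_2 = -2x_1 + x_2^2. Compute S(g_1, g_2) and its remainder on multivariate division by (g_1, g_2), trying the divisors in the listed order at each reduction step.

S(g_1, g_2) = -x_2^2; remainder on division = -x_2^2.

lcm(LM(g_1), LM(g_2)) = x_1.
S = (lcm/LT(g_1))·g_1 − (lcm/LT(g_2))·g_2 = -x_2^2.
Reduce S modulo (g_1, g_2) in that order:
  leading term x_2^2: no divisor's leading term divides it; move -x_2^2 to the remainder.
The remainder -x_2^2 is nonzero, so it would be added as the next basis element.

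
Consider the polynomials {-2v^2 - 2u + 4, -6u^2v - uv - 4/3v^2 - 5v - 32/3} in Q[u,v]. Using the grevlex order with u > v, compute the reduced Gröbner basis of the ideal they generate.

G = {u^3 - 11/6u^2 + 2/9uv + 1/2u - 20/9v - 5/3, u^2v + 1/6uv - 2/9u + 5/6v + 20/9, v^2 + u - 2}

f_1 = -2v^2 - 2u + 4, LT = v^2.
f_2 = -6u^2v - uv - 4/3v^2 - 5v - 32/3, LT = u^2v.

S(f_1,f_2): lcm = u^2v^2. S = u^3 - 1/6uv^2 - 2/9v^3 - 2u^2 - 5/6v^2 - 16/9v.
  leading term u^3: no divisor's leading term divides it; move u^3 to the remainder.
  leading term uv^2: subtract (1/12u)·f_1 from -1/6uv^2 - 2/9v^3 - 2u^2 - 5/6v^2 - 16/9v → -2/9v^3 - 11/6u^2 - 5/6v^2 - 1/3u - 16/9v
  leading term v^3: subtract (1/9v)·f_1 from -2/9v^3 - 11/6u^2 - 5/6v^2 - 1/3u - 16/9v → -11/6u^2 + 2/9uv - 5/6v^2 - 1/3u - 20/9v
  leading term u^2: no divisor's leading term divides it; move -11/6u^2 to the remainder.
  leading term uv: no divisor's leading term divides it; move 2/9uv to the remainder.
  leading term v^2: subtract (5/12)·f_1 from -5/6v^2 - 1/3u - 20/9v → 1/2u - 20/9v - 5/3
  leading term u: no divisor's leading term divides it; move 1/2u to the remainder.
  leading term v: no divisor's leading term divides it; move -20/9v to the remainder.
  leading term 1: no divisor's leading term divides it; move -5/3 to the remainder.
  remainder u^3 - 11/6u^2 + 2/9uv + 1/2u - 20/9v - 5/3 ≠ 0; add g_3 = u^3 - 11/6u^2 + 2/9uv + 1/2u - 20/9v - 5/3 to the basis.

S(f_1,g_3): leading monomials are coprime, so the S-polynomial reduces to 0 (Buchberger's first criterion).
S(f_2,g_3): lcm = u^3v. S = 2u^2v + 1/3uv + 20/9v^2 + 16/9u + 5/3v.
  leading term u^2v: subtract (-1/3)·f_2 from 2u^2v + 1/3uv + 20/9v^2 + 16/9u + 5/3v → 16/9v^2 + 16/9u - 32/9
  leading term v^2: subtract (-8/9)·f_1 from 16/9v^2 + 16/9u - 32/9 → 0
  remainder 0.

Every S-polynomial of the final basis reduces to 0, so we have a Gröbner basis.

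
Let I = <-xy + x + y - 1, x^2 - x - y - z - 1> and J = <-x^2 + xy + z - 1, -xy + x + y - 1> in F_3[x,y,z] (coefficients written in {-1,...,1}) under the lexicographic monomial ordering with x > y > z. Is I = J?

For a fixed monomial order, each ideal has a unique reduced Gröbner basis; comparing bases decides equality.
Buchberger on the first generating set:
f_1 = -xy + x + y - 1, LT = xy.
f_2 = x^2 - x - y - z - 1, LT = x^2.

S(f_1,f_2): lcm = x^2y. S = -x^2 + x + y^2 + yz + y.
  reduce S modulo (f_1, f_2):
  remainder y^2 + yz - z - 1 ≠ 0; add g_3 = y^2 + yz - z - 1 to the basis.

The other S-polynomials (S(f_1,g_3), S(f_2,g_3)) all reduce to 0 modulo the current basis, so we have a Gröbner basis.
Inter-reduce: drop elements whose leading term is divisible by another's, tail-reduce, and make monic.
Reduced Gröbner basis: {x^2 - x - y - z - 1, xy - x - y + 1, y^2 + yz - z - 1}.

Buchberger on the second generating set:
h_1 = -x^2 + xy + z - 1, LT = x^2.
h_2 = -xy + x + y - 1, LT = xy.

S(h_1,h_2): lcm = x^2y. S = x^2 - xy^2 + xy - x - yz + y.
  reduce S modulo (h_1, h_2):
  remainder -y^2 - yz + z + 1 ≠ 0; add k_3 = -y^2 - yz + z + 1 to the basis.

The other S-polynomials (S(h_1,k_3), S(h_2,k_3)) all reduce to 0 modulo the current basis, so we have a Gröbner basis.
Inter-reduce: drop elements whose leading term is divisible by another's, tail-reduce, and make monic.
Reduced Gröbner basis: {x^2 - x - y - z - 1, xy - x - y + 1, y^2 + yz - z - 1}.

These coincide, so the ideals are equal.

Yes, the ideals are equal.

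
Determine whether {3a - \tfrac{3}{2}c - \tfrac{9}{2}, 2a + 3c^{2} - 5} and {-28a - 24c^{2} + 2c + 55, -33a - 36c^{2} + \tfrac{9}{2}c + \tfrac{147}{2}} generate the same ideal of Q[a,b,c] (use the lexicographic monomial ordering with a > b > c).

Since reduced Gröbner bases are canonical representatives of ideals under a given ordering, it suffices to compute and compare them.
Buchberger on the first generating set:
f_1 = 3a - \tfrac{3}{2}c - \tfrac{9}{2}, LT = a.
f_2 = 2a + 3c^{2} - 5, LT = a.

S(f_1,f_2): lcm = a. S = -\tfrac{3}{2}c^{2} - \tfrac{1}{2}c + 1.
  leading term c^{2}: no divisor's leading term divides it; move -\tfrac{3}{2}c^{2} to the remainder.
  leading term c: no divisor's leading term divides it; move -\tfrac{1}{2}c to the remainder.
  leading term 1: no divisor's leading term divides it; move 1 to the remainder.
  remainder -\tfrac{3}{2}c^{2} - \tfrac{1}{2}c + 1 ≠ 0; add g_3 = -\tfrac{3}{2}c^{2} - \tfrac{1}{2}c + 1 to the basis.

The other S-polynomials (S(f_1,g_3), S(f_2,g_3)) all reduce to 0 modulo the current basis, so we have a Gröbner basis.
Inter-reduce: drop elements whose leading term is divisible by another's, tail-reduce, and make monic.
Reduced Gröbner basis: {a - \tfrac{1}{2}c - \tfrac{3}{2}, c^{2} + \tfrac{1}{3}c - \tfrac{2}{3}}.

Buchberger on the second generating set:
h_1 = -28a - 24c^{2} + 2c + 55, LT = a.
h_2 = -33a - 36c^{2} + \tfrac{9}{2}c + \tfrac{147}{2}, LT = a.

S(h_1,h_2): lcm = a. S = -\tfrac{18}{77}c^{2} + \tfrac{5}{77}c + \tfrac{81}{308}.
  leading term c^{2}: no divisor's leading term divides it; move -\tfrac{18}{77}c^{2} to the remainder.
  leading term c: no divisor's leading term divides it; move \tfrac{5}{77}c to the remainder.
  leading term 1: no divisor's leading term divides it; move \tfrac{81}{308} to the remainder.
  remainder -\tfrac{18}{77}c^{2} + \tfrac{5}{77}c + \tfrac{81}{308} ≠ 0; add k_3 = -\tfrac{18}{77}c^{2} + \tfrac{5}{77}c + \tfrac{81}{308} to the basis.

The other S-polynomials (S(h_1,k_3), S(h_2,k_3)) all reduce to 0 modulo the current basis, so we have a Gröbner basis.
Inter-reduce: drop elements whose leading term is divisible by another's, tail-reduce, and make monic.
Reduced Gröbner basis: {a + \tfrac{1}{6}c - 1, c^{2} - \tfrac{5}{18}c - \tfrac{9}{8}}.

Since the reduced bases disagree, the two ideals are not the same.

No, the ideals differ.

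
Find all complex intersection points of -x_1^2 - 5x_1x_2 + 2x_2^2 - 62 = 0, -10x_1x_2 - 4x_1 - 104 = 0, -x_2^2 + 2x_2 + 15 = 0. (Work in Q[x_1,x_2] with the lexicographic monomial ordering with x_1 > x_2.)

{(4, -3)}

Compute a lex Gröbner basis by Buchberger's algorithm.
f_1 = -x_1^2 - 5x_1x_2 + 2x_2^2 - 62, LT = x_1^2.
f_2 = -10x_1x_2 - 4x_1 - 104, LT = x_1x_2.
f_3 = -x_2^2 + 2x_2 + 15, LT = x_2^2.

S(f_1,f_2): lcm = x_1^2x_2. S = -2/5x_1^2 + 5x_1x_2^2 - 52/5x_1 - 2x_2^3 + 62x_2.
  leading term x_1^2: subtract (2/5)·f_1 from -2/5x_1^2 + 5x_1x_2^2 - 52/5x_1 - 2x_2^3 + 62x_2 → 5x_1x_2^2 + 2x_1x_2 - 52/5x_1 - 2x_2^3 - 4/5x_2^2 + 62x_2 + 124/5
  leading term x_1x_2^2: subtract (-1/2x_2)·f_2 from 5x_1x_2^2 + 2x_1x_2 - 52/5x_1 - 2x_2^3 - 4/5x_2^2 + 62x_2 + 124/5 → -52/5x_1 - 2x_2^3 - 4/5x_2^2 + 10x_2 + 124/5
  leading term x_1: no divisor's leading term divides it; move -52/5x_1 to the remainder.
  leading term x_2^3: subtract (2x_2)·f_3 from -2x_2^3 - 4/5x_2^2 + 10x_2 + 124/5 → -24/5x_2^2 - 20x_2 + 124/5
  leading term x_2^2: subtract (24/5)·f_3 from -24/5x_2^2 - 20x_2 + 124/5 → -148/5x_2 - 236/5
  leading term x_2: no divisor's leading term divides it; move -148/5x_2 to the remainder.
  leading term 1: no divisor's leading term divides it; move -236/5 to the remainder.
  remainder -52/5x_1 - 148/5x_2 - 236/5 ≠ 0; add h_4 = -52/5x_1 - 148/5x_2 - 236/5 to the basis.

S(f_1,f_3): leading monomials are coprime, so the S-polynomial reduces to 0 (Buchberger's first criterion).
S(f_2,f_3): lcm = x_1x_2^2. S = 12/5x_1x_2 + 15x_1 + 52/5x_2.
  leading term x_1x_2: subtract (-6/25)·f_2 from 12/5x_1x_2 + 15x_1 + 52/5x_2 → 351/25x_1 + 52/5x_2 - 624/25
  leading term x_1: subtract (-27/20)·h_4 from 351/25x_1 + 52/5x_2 - 624/25 → -739/25x_2 - 2217/25
  leading term x_2: no divisor's leading term divides it; move -739/25x_2 to the remainder.
  leading term 1: no divisor's leading term divides it; move -2217/25 to the remainder.
  remainder -739/25x_2 - 2217/25 ≠ 0; add h_5 = -739/25x_2 - 2217/25 to the basis.

S(f_1,h_4): lcm = x_1^2. S = 28/13x_1x_2 - 59/13x_1 - 2x_2^2 + 62.
  leading term x_1x_2: subtract (-14/65)·f_2 from 28/13x_1x_2 - 59/13x_1 - 2x_2^2 + 62 → -27/5x_1 - 2x_2^2 + 198/5
  leading term x_1: subtract (27/52)·h_4 from -27/5x_1 - 2x_2^2 + 198/5 → -2x_2^2 + 999/65x_2 + 4167/65
  leading term x_2^2: subtract (2)·f_3 from -2x_2^2 + 999/65x_2 + 4167/65 → 739/65x_2 + 2217/65
  leading term x_2: subtract (-5/13)·h_5 from 739/65x_2 + 2217/65 → 0
  remainder 0.

S(f_2,h_4): lcm = x_1x_2. S = 2/5x_1 - 37/13x_2^2 - 59/13x_2 + 52/5.
  leading term x_1: subtract (-1/26)·h_4 from 2/5x_1 - 37/13x_2^2 - 59/13x_2 + 52/5 → -37/13x_2^2 - 369/65x_2 + 558/65
  leading term x_2^2: subtract (37/13)·f_3 from -37/13x_2^2 - 369/65x_2 + 558/65 → -739/65x_2 - 2217/65
  leading term x_2: subtract (5/13)·h_5 from -739/65x_2 - 2217/65 → 0
  remainder 0.

S(f_3,h_4): leading monomials are coprime, so the S-polynomial reduces to 0 (Buchberger's first criterion).
S(f_1,h_5): leading monomials are coprime, so the S-polynomial reduces to 0 (Buchberger's first criterion).
S(f_2,h_5): lcm = x_1x_2. S = -13/5x_1 + 52/5.
  leading term x_1: subtract (1/4)·h_4 from -13/5x_1 + 52/5 → 37/5x_2 + 111/5
  leading term x_2: subtract (-185/739)·h_5 from 37/5x_2 + 111/5 → 0
  remainder 0.

S(f_3,h_5): lcm = x_2^2. S = -5x_2 - 15.
  leading term x_2: subtract (125/739)·h_5 from -5x_2 - 15 → 0
  remainder 0.

S(h_4,h_5): leading monomials are coprime, so the S-polynomial reduces to 0 (Buchberger's first criterion).
Every S-polynomial of the final basis reduces to 0, so we have a Gröbner basis.
Inter-reduce: drop elements whose leading term is divisible by another's, tail-reduce, and make monic.
Reduced Gröbner basis: {x_1 - 4, x_2 + 3}.

The lex basis is triangular: the last element involves only x_2. Solving x_2 + 3 = 0 gives x_2 ∈ {-3}; substituting each value into the earlier elements determines the remaining variables.
  x_2 = -3: the earlier basis element becomes x_1 - 4 = 0, giving x_1 = 4 — point (4, -3).
Substituting each solution back into the original system confirms all equations vanish.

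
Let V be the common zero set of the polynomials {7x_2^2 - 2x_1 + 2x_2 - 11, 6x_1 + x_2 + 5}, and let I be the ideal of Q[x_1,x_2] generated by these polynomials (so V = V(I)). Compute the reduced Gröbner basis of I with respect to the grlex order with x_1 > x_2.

f_1 = 7x_2^2 - 2x_1 + 2x_2 - 11, LT = x_2^2.
f_2 = 6x_1 + x_2 + 5, LT = x_1.

S(f_1,f_2): leading monomials are coprime, so the S-polynomial reduces to 0 (Buchberger's first criterion).
Every S-polynomial of the final basis reduces to 0, so we have a Gröbner basis.

G = {x_2^2 + 1/3x_2 - 4/3, x_1 + 1/6x_2 + 5/6}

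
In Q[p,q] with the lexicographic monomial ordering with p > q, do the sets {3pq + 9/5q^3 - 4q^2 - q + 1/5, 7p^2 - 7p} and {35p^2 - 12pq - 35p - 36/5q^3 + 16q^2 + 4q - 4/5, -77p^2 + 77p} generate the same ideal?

Yes, the ideals are equal.

Two ideals are equal iff their reduced Gröbner bases coincide (the reduced basis is unique for a fixed ordering).
Buchberger on the first generating set:
f_1 = 3pq + 9/5q^3 - 4q^2 - q + 1/5, LT = pq.
f_2 = 7p^2 - 7p, LT = p^2.

S(f_1,f_2): lcm = p^2q. S = 3/5pq^3 - 4/3pq^2 + 2/3pq + 1/15p.
  reduce S modulo (f_1, f_2):
  remainder 1/15p - 9/25q^5 + 8/5q^4 - 89/45q^3 + 91/225q^2 + 14/45q - 2/45 ≠ 0; add g_3 = 1/15p - 9/25q^5 + 8/5q^4 - 89/45q^3 + 91/225q^2 + 14/45q - 2/45 to the basis.

S(f_1,g_3): lcm = pq. S = 27/5q^6 - 24q^5 + 89/3q^4 - 82/15q^3 - 6q^2 + 1/3q + 1/15.
  reduce S modulo (f_1, f_2, g_3):
  remainder 27/5q^6 - 24q^5 + 89/3q^4 - 82/15q^3 - 6q^2 + 1/3q + 1/15 ≠ 0; add g_4 = 27/5q^6 - 24q^5 + 89/3q^4 - 82/15q^3 - 6q^2 + 1/3q + 1/15 to the basis.

The other S-polynomials (S(f_2,g_3), S(f_1,g_4), S(f_2,g_4), S(g_3,g_4)) all reduce to 0 modulo the current basis, so we have a Gröbner basis.
Inter-reduce: drop elements whose leading term is divisible by another's, tail-reduce, and make monic.
Reduced Gröbner basis: {p - 27/5q^5 + 24q^4 - 89/3q^3 + 91/15q^2 + 14/3q - 2/3, q^6 - 40/9q^5 + 445/81q^4 - 82/81q^3 - 10/9q^2 + 5/81q + 1/81}.

Buchberger on the second generating set:
h_1 = 35p^2 - 12pq - 35p - 36/5q^3 + 16q^2 + 4q - 4/5, LT = p^2.
h_2 = -77p^2 + 77p, LT = p^2.

S(h_1,h_2): lcm = p^2. S = -12/35pq - 36/175q^3 + 16/35q^2 + 4/35q - 4/175.
  reduce S modulo (h_1, h_2):
  remainder -12/35pq - 36/175q^3 + 16/35q^2 + 4/35q - 4/175 ≠ 0; add k_3 = -12/35pq - 36/175q^3 + 16/35q^2 + 4/35q - 4/175 to the basis.

S(h_1,k_3): lcm = p^2q. S = -3/5pq^3 + 104/105pq^2 - 2/3pq - 1/15p - 36/175q^4 + 16/35q^3 + 4/35q^2 - 4/175q.
  reduce S modulo (h_1, h_2, k_3):
  remainder -1/15p + 9/25q^5 - 8/5q^4 + 89/45q^3 - 91/225q^2 - 14/45q + 2/45 ≠ 0; add k_4 = -1/15p + 9/25q^5 - 8/5q^4 + 89/45q^3 - 91/225q^2 - 14/45q + 2/45 to the basis.

S(h_1,k_4): lcm = p^2. S = 27/5pq^5 - 24pq^4 + 89/3pq^3 - 91/15pq^2 - 526/105pq - 1/3p - 36/175q^3 + 16/35q^2 + 4/35q - 4/175.
  reduce S modulo (h_1, h_2, k_3, k_4):
  remainder -81/25q^7 + 108/5q^6 - 249/5q^5 + 9638/225q^4 - 166/45q^3 - 41/5q^2 + 91/225q + 4/45 ≠ 0; add k_5 = -81/25q^7 + 108/5q^6 - 249/5q^5 + 9638/225q^4 - 166/45q^3 - 41/5q^2 + 91/225q + 4/45 to the basis.

S(k_3,k_4): lcm = pq. S = 27/5q^6 - 24q^5 + 89/3q^4 - 82/15q^3 - 6q^2 + 1/3q + 1/15.
  reduce S modulo (h_1, h_2, k_3, k_4, k_5):
  remainder 27/5q^6 - 24q^5 + 89/3q^4 - 82/15q^3 - 6q^2 + 1/3q + 1/15 ≠ 0; add k_6 = 27/5q^6 - 24q^5 + 89/3q^4 - 82/15q^3 - 6q^2 + 1/3q + 1/15 to the basis.

The other S-polynomials (S(h_2,k_3), S(h_2,k_4), S(h_1,k_5), S(h_2,k_5), S(k_3,k_5), S(k_4,k_5), S(h_1,k_6), S(h_2,k_6), S(k_3,k_6), S(k_4,k_6), S(k_5,k_6)) all reduce to 0 modulo the current basis, so we have a Gröbner basis.
Inter-reduce: drop elements whose leading term is divisible by another's, tail-reduce, and make monic.
Reduced Gröbner basis: {p - 27/5q^5 + 24q^4 - 89/3q^3 + 91/15q^2 + 14/3q - 2/3, q^6 - 40/9q^5 + 445/81q^4 - 82/81q^3 - 10/9q^2 + 5/81q + 1/81}.

These coincide, so the ideals are equal.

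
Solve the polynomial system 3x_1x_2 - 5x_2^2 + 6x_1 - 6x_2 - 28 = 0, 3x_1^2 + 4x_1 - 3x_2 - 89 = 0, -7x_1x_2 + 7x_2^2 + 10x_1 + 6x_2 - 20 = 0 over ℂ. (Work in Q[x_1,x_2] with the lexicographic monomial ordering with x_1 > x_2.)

Compute a lex Gröbner basis by Buchberger's algorithm.
f_1 = 3x_1x_2 + 6x_1 - 5x_2^2 - 6x_2 - 28, LT = x_1x_2.
f_2 = 3x_1^2 + 4x_1 - 3x_2 - 89, LT = x_1^2.
f_3 = -7x_1x_2 + 10x_1 + 7x_2^2 + 6x_2 - 20, LT = x_1x_2.

S(f_1,f_2): lcm = x_1^2x_2. S = 2x_1^2 - 5/3x_1x_2^2 - 10/3x_1x_2 - 28/3x_1 + x_2^2 + 89/3x_2.
  reduce S modulo (f_1, f_2, f_3):
  remainder -12x_1 - 25/9x_2^3 - 7/3x_2^2 + 145/9x_2 + 178/3 ≠ 0; add h_4 = -12x_1 - 25/9x_2^3 - 7/3x_2^2 + 145/9x_2 + 178/3 to the basis.

S(f_1,f_3): lcm = x_1x_2. S = 24/7x_1 - 2/3x_2^2 - 8/7x_2 - 256/21.
  reduce S modulo (f_1, f_2, f_3, h_4):
  remainder -50/63x_2^3 - 4/3x_2^2 + 218/63x_2 + 100/21 ≠ 0; add h_5 = -50/63x_2^3 - 4/3x_2^2 + 218/63x_2 + 100/21 to the basis.

S(f_2,f_3): lcm = x_1^2x_2. S = 10/7x_1^2 + x_1x_2^2 + 46/21x_1x_2 - 20/7x_1 - x_2^2 - 89/3x_2.
  reduce S modulo (f_1, f_2, f_3, h_4, h_5):
  remainder -782/315x_2^2 - 454/35x_2 + 2260/63 ≠ 0; add h_6 = -782/315x_2^2 - 454/35x_2 + 2260/63 to the basis.

S(f_1,h_4): lcm = x_1x_2. S = 2x_1 - 25/108x_2^4 - 7/36x_2^3 - 35/108x_2^2 + 53/18x_2 - 28/3.
  reduce S modulo (f_1, f_2, f_3, h_4, h_5, h_6):
  remainder 15189/1564x_2 - 15189/782 ≠ 0; add h_7 = 15189/1564x_2 - 15189/782 to the basis.

The other S-polynomials (S(f_2,h_4), S(f_3,h_4), S(f_1,h_5), S(f_2,h_5), S(f_3,h_5), S(h_4,h_5), S(f_1,h_6), S(f_2,h_6), S(f_3,h_6), S(h_4,h_6), S(h_5,h_6), S(f_1,h_7), S(f_2,h_7), S(f_3,h_7), S(h_4,h_7), S(h_5,h_7), S(h_6,h_7)) all reduce to 0 modulo the current basis, so we have a Gröbner basis.
Inter-reduce: drop elements whose leading term is divisible by another's, tail-reduce, and make monic.
Reduced Gröbner basis: {x_1 - 5, x_2 - 2}.

A lex Gröbner basis eliminates variables successively. Here x_2 - 2 depends only on x_2, with roots {2}; lifting each root through the earlier basis elements recovers the full solutions.
  x_2 = 2: the earlier basis element becomes x_1 - 5 = 0, giving x_1 = 5 — point (5, 2).

{(5, 2)}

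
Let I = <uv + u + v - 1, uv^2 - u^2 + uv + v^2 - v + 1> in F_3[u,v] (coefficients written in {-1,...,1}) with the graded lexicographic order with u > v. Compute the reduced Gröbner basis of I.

G = {u - 1, v}

f_1 = uv + u + v - 1, LT = uv.
f_2 = uv^2 - u^2 + uv + v^2 - v + 1, LT = uv^2.

S(f_1,f_2): lcm = uv^2. S = u^2 - 1.
  leading term u^2: no divisor's leading term divides it; move u^2 to the remainder.
  leading term 1: no divisor's leading term divides it; move -1 to the remainder.
  remainder u^2 - 1 ≠ 0; add g_3 = u^2 - 1 to the basis.

S(f_1,g_3): lcm = u^2v. S = u^2 + uv - u + v.
  leading term u^2: subtract (1)·g_3 from u^2 + uv - u + v → uv - u + v + 1
  leading term uv: subtract (1)·f_1 from uv - u + v + 1 → u - 1
  leading term u: no divisor's leading term divides it; move u to the remainder.
  leading term 1: no divisor's leading term divides it; move -1 to the remainder.
  remainder u - 1 ≠ 0; add g_4 = u - 1 to the basis.

S(f_2,g_3): lcm = u^2v^2. S = -u^3 + u^2v + uv^2 - uv + v^2 + u.
  leading term u^3: subtract (-u)·g_3 from -u^3 + u^2v + uv^2 - uv + v^2 + u → u^2v + uv^2 - uv + v^2
  leading term u^2v: subtract (u)·f_1 from u^2v + uv^2 - uv + v^2 → uv^2 - u^2 + uv + v^2 + u
  leading term uv^2: subtract (v)·f_1 from uv^2 - u^2 + uv + v^2 + u → -u^2 + u + v
  leading term u^2: subtract (-1)·g_3 from -u^2 + u + v → u + v - 1
  leading term u: subtract (1)·g_4 from u + v - 1 → v
  leading term v: no divisor's leading term divides it; move v to the remainder.
  remainder v ≠ 0; add g_5 = v to the basis.

The other S-polynomials (S(f_1,g_4), S(f_2,g_4), S(g_3,g_4), S(f_1,g_5), S(f_2,g_5), S(g_3,g_5), S(g_4,g_5)) all reduce to 0 modulo the current basis, so we have a Gröbner basis.
Inter-reduce: drop elements whose leading term is divisible by another's, tail-reduce, and make monic.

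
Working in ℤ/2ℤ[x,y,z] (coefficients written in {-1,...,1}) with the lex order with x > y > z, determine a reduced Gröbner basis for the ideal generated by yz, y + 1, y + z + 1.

f_1 = yz, LT = yz.
f_2 = y + 1, LT = y.
f_3 = y + z + 1, LT = y.

S(f_1,f_2): lcm = yz. S = z.
  leading term z: no divisor's leading term divides it; move z to the remainder.
  remainder z ≠ 0; add g_4 = z to the basis.

S(f_1,f_3): lcm = yz. S = z² + z.
  leading term z²: subtract (z)·g_4 from z² + z → z
  leading term z: subtract (1)·g_4 from z → 0
  remainder 0.

S(f_2,f_3): lcm = y. S = z.
  leading term z: subtract (1)·g_4 from z → 0
  remainder 0.

S(f_1,g_4): lcm = yz. S = 0.
  remainder 0.

S(f_2,g_4): leading monomials are coprime, so the S-polynomial reduces to 0 (Buchberger's first criterion).
S(f_3,g_4): leading monomials are coprime, so the S-polynomial reduces to 0 (Buchberger's first criterion).
Every S-polynomial of the final basis reduces to 0, so we have a Gröbner basis.
Inter-reduce: drop elements whose leading term is divisible by another's, tail-reduce, and make monic.

G = {y + 1, z}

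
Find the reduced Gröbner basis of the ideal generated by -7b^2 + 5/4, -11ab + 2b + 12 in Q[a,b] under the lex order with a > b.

G = {a - 336/55b - 2/11, b^2 - 5/28}

f_1 = -7b^2 + 5/4, LT = b^2.
f_2 = -11ab + 2b + 12, LT = ab.

S(f_1,f_2): lcm = ab^2. S = -5/28a + 2/11b^2 + 12/11b.
  reduce S modulo (f_1, f_2):
  remainder -5/28a + 12/11b + 5/154 ≠ 0; add g_3 = -5/28a + 12/11b + 5/154 to the basis.

The other S-polynomials (S(f_1,g_3), S(f_2,g_3)) all reduce to 0 modulo the current basis, so we have a Gröbner basis.
Inter-reduce: drop elements whose leading term is divisible by another's, tail-reduce, and make monic.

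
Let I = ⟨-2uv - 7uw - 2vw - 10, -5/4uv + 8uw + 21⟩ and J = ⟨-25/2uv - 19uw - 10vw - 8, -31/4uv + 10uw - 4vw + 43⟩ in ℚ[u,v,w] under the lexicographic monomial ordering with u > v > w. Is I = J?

For a fixed monomial order, each ideal has a unique reduced Gröbner basis; comparing bases decides equality.
Buchberger on the first generating set:
f_1 = -2uv - 7uw - 2vw - 10, LT = uv.
f_2 = -5/4uv + 8uw + 21, LT = uv.

S(f_1,f_2): lcm = uv. S = 99/10uw + vw + 109/5.
  leading term uw: no divisor's leading term divides it; move 99/10uw to the remainder.
  leading term vw: no divisor's leading term divides it; move vw to the remainder.
  leading term 1: no divisor's leading term divides it; move 109/5 to the remainder.
  remainder 99/10uw + vw + 109/5 ≠ 0; add g_3 = 99/10uw + vw + 109/5 to the basis.

S(f_1,g_3): lcm = uvw. S = 7/2uw² - 10/99v²w + vw² - 218/99v + 5w.
  leading term uw²: subtract (35/99w)·g_3 from 7/2uw² - 10/99v²w + vw² - 218/99v + 5w → -10/99v²w + 64/99vw² - 218/99v - 268/99w
  leading term v²w: no divisor's leading term divides it; move -10/99v²w to the remainder.
  leading term vw²: no divisor's leading term divides it; move 64/99vw² to the remainder.
  leading term v: no divisor's leading term divides it; move -218/99v to the remainder.
  leading term w: no divisor's leading term divides it; move -268/99w to the remainder.
  remainder -10/99v²w + 64/99vw² - 218/99v - 268/99w ≠ 0; add g_4 = -10/99v²w + 64/99vw² - 218/99v - 268/99w to the basis.

The other S-polynomials (S(f_2,g_3), S(f_1,g_4), S(f_2,g_4), S(g_3,g_4)) all reduce to 0 modulo the current basis, so we have a Gröbner basis.
Inter-reduce: drop elements whose leading term is divisible by another's, tail-reduce, and make monic.
Reduced Gröbner basis: {uv + 64/99vw - 268/99, uw + 10/99vw + 218/99, v²w - 32/5vw² + 109/5v + 134/5w}.

Buchberger on the second generating set:
h_1 = -25/2uv - 19uw - 10vw - 8, LT = uv.
h_2 = -31/4uv + 10uw - 4vw + 43, LT = uv.

S(h_1,h_2): lcm = uv. S = 2178/775uw + 44/155vw + 4796/775.
  leading term uw: no divisor's leading term divides it; move 2178/775uw to the remainder.
  leading term vw: no divisor's leading term divides it; move 44/155vw to the remainder.
  leading term 1: no divisor's leading term divides it; move 4796/775 to the remainder.
  remainder 2178/775uw + 44/155vw + 4796/775 ≠ 0; add k_3 = 2178/775uw + 44/155vw + 4796/775 to the basis.

S(h_1,k_3): lcm = uvw. S = 38/25uw² - 10/99v²w + ⅘vw² - 218/99v + 16/25w.
  leading term uw²: subtract (589/1089w)·k_3 from 38/25uw² - 10/99v²w + ⅘vw² - 218/99v + 16/25w → -10/99v²w + 64/99vw² - 218/99v - 268/99w
  leading term v²w: no divisor's leading term divides it; move -10/99v²w to the remainder.
  leading term vw²: no divisor's leading term divides it; move 64/99vw² to the remainder.
  leading term v: no divisor's leading term divides it; move -218/99v to the remainder.
  leading term w: no divisor's leading term divides it; move -268/99w to the remainder.
  remainder -10/99v²w + 64/99vw² - 218/99v - 268/99w ≠ 0; add k_4 = -10/99v²w + 64/99vw² - 218/99v - 268/99w to the basis.

The other S-polynomials (S(h_2,k_3), S(h_1,k_4), S(h_2,k_4), S(k_3,k_4)) all reduce to 0 modulo the current basis, so we have a Gröbner basis.
Inter-reduce: drop elements whose leading term is divisible by another's, tail-reduce, and make monic.
Reduced Gröbner basis: {uv + 64/99vw - 268/99, uw + 10/99vw + 218/99, v²w - 32/5vw² + 109/5v + 134/5w}.

The two bases agree; hence the ideals are identical.

Yes, the ideals are equal.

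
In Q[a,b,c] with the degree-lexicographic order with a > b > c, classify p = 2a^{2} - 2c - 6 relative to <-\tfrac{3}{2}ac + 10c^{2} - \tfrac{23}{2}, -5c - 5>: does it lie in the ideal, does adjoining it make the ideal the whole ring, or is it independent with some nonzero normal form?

First compute the reduced Gröbner basis of I by Buchberger's algorithm.
f_1 = -\tfrac{3}{2}ac + 10c^{2} - \tfrac{23}{2}, LT = ac.
f_2 = -5c - 5, LT = c.

S(f_1,f_2): lcm = ac. S = -\tfrac{20}{3}c^{2} - a + \tfrac{23}{3}.
  leading term c^{2}: subtract (\tfrac{4}{3}c)·f_2 from -\tfrac{20}{3}c^{2} - a + \tfrac{23}{3} → -a + \tfrac{20}{3}c + \tfrac{23}{3}
  leading term a: no divisor's leading term divides it; move -a to the remainder.
  leading term c: subtract (-\tfrac{4}{3})·f_2 from \tfrac{20}{3}c + \tfrac{23}{3} → 1
  leading term 1: no divisor's leading term divides it; move 1 to the remainder.
  remainder -a + 1 ≠ 0; add h_3 = -a + 1 to the basis.

The other S-polynomials (S(f_1,h_3), S(f_2,h_3)) all reduce to 0 modulo the current basis, so we have a Gröbner basis.
Inter-reduce: drop elements whose leading term is divisible by another's, tail-reduce, and make monic.
Reduced Gröbner basis: {a - 1, c + 1}.
Label its elements g_1 = a - 1, g_2 = c + 1.

Reduce p = 2a^{2} - 2c - 6 modulo G:
  leading term a^{2}: subtract (2a)·g_1 from 2a^{2} - 2c - 6 → 2a - 2c - 6
  leading term a: subtract (2)·g_1 from 2a - 2c - 6 → -2c - 4
  leading term c: subtract (-2)·g_2 from -2c - 4 → -2
  leading term 1: no divisor's leading term divides it; move -2 to the remainder.
  normal form = -2.
The normal form is nonzero, so p ∉ I. Since p minus its normal form lies in I, I + (p) = I + (r) where r = -2; decide whether this ideal is the whole ring.
Here r = -2 is a nonzero constant, hence a unit: 1 ∈ I + (p), the Gröbner basis of I + (p) is {1}, and the enlarged system has no common solution — adjoining p is inconsistent.

Adjoining 2a^{2} - 2c - 6 makes the ideal the whole ring: the system is inconsistent.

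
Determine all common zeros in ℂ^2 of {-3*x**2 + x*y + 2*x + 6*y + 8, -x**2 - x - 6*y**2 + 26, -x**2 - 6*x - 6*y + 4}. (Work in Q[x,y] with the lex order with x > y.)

Compute a lex Gröbner basis by Buchberger's algorithm.
f_1 = -3*x**2 + x*y + 2*x + 6*y + 8, LT = x**2.
f_2 = -x**2 - x - 6*y**2 + 26, LT = x**2.
f_3 = -x**2 - 6*x - 6*y + 4, LT = x**2.

S(f_1,f_2): lcm = x**2. S = -1/3*x*y - 5/3*x - 6*y**2 - 2*y + 70/3.
  leading term x*y: no divisor's leading term divides it; move -1/3*x*y to the remainder.
  leading term x: no divisor's leading term divides it; move -5/3*x to the remainder.
  leading term y**2: no divisor's leading term divides it; move -6*y**2 to the remainder.
  leading term y: no divisor's leading term divides it; move -2*y to the remainder.
  leading term 1: no divisor's leading term divides it; move 70/3 to the remainder.
  remainder -1/3*x*y - 5/3*x - 6*y**2 - 2*y + 70/3 ≠ 0; add h_4 = -1/3*x*y - 5/3*x - 6*y**2 - 2*y + 70/3 to the basis.

S(f_1,f_3): lcm = x**2. S = -1/3*x*y - 20/3*x - 8*y + 4/3.
  leading term x*y: subtract (1)·h_4 from -1/3*x*y - 20/3*x - 8*y + 4/3 → -5*x + 6*y**2 - 6*y - 22
  leading term x: no divisor's leading term divides it; move -5*x to the remainder.
  leading term y**2: no divisor's leading term divides it; move 6*y**2 to the remainder.
  leading term y: no divisor's leading term divides it; move -6*y to the remainder.
  leading term 1: no divisor's leading term divides it; move -22 to the remainder.
  remainder -5*x + 6*y**2 - 6*y - 22 ≠ 0; add h_5 = -5*x + 6*y**2 - 6*y - 22 to the basis.

S(f_1,h_4): lcm = x**2*y. S = -5*x**2 - 55/3*x*y**2 - 20/3*x*y + 70*x - 2*y**2 - 8/3*y.
  leading term x**2: subtract (5/3)·f_1 from -5*x**2 - 55/3*x*y**2 - 20/3*x*y + 70*x - 2*y**2 - 8/3*y → -55/3*x*y**2 - 25/3*x*y + 200/3*x - 2*y**2 - 38/3*y - 40/3
  leading term x*y**2: subtract (55*y)·h_4 from -55/3*x*y**2 - 25/3*x*y + 200/3*x - 2*y**2 - 38/3*y - 40/3 → 250/3*x*y + 200/3*x + 330*y**3 + 108*y**2 - 1296*y - 40/3
  leading term x*y: subtract (-250)·h_4 from 250/3*x*y + 200/3*x + 330*y**3 + 108*y**2 - 1296*y - 40/3 → -350*x + 330*y**3 - 1392*y**2 - 1796*y + 5820
  leading term x: subtract (70)·h_5 from -350*x + 330*y**3 - 1392*y**2 - 1796*y + 5820 → 330*y**3 - 1812*y**2 - 1376*y + 7360
  leading term y**3: no divisor's leading term divides it; move 330*y**3 to the remainder.
  leading term y**2: no divisor's leading term divides it; move -1812*y**2 to the remainder.
  leading term y: no divisor's leading term divides it; move -1376*y to the remainder.
  leading term 1: no divisor's leading term divides it; move 7360 to the remainder.
  remainder 330*y**3 - 1812*y**2 - 1376*y + 7360 ≠ 0; add h_6 = 330*y**3 - 1812*y**2 - 1376*y + 7360 to the basis.

S(f_3,h_4): lcm = x**2*y. S = -5*x**2 - 18*x*y**2 + 70*x + 6*y**2 - 4*y.
  leading term x**2: subtract (5/3)·f_1 from -5*x**2 - 18*x*y**2 + 70*x + 6*y**2 - 4*y → -18*x*y**2 - 5/3*x*y + 200/3*x + 6*y**2 - 14*y - 40/3
  leading term x*y**2: subtract (54*y)·h_4 from -18*x*y**2 - 5/3*x*y + 200/3*x + 6*y**2 - 14*y - 40/3 → 265/3*x*y + 200/3*x + 324*y**3 + 114*y**2 - 1274*y - 40/3
  leading term x*y: subtract (-265)·h_4 from 265/3*x*y + 200/3*x + 324*y**3 + 114*y**2 - 1274*y - 40/3 → -375*x + 324*y**3 - 1476*y**2 - 1804*y + 6170
  leading term x: subtract (75)·h_5 from -375*x + 324*y**3 - 1476*y**2 - 1804*y + 6170 → 324*y**3 - 1926*y**2 - 1354*y + 7820
  leading term y**3: subtract (54/55)·h_6 from 324*y**3 - 1926*y**2 - 1354*y + 7820 → -8082/55*y**2 - 166/55*y + 6532/11
  leading term y**2: no divisor's leading term divides it; move -8082/55*y**2 to the remainder.
  leading term y: no divisor's leading term divides it; move -166/55*y to the remainder.
  leading term 1: no divisor's leading term divides it; move 6532/11 to the remainder.
  remainder -8082/55*y**2 - 166/55*y + 6532/11 ≠ 0; add h_7 = -8082/55*y**2 - 166/55*y + 6532/11 to the basis.

S(f_1,h_5): lcm = x**2. S = 6/5*x*y**2 - 23/15*x*y - 76/15*x - 2*y - 8/3.
  leading term x*y**2: subtract (-18/5*y)·h_4 from 6/5*x*y**2 - 23/15*x*y - 76/15*x - 2*y - 8/3 → -113/15*x*y - 76/15*x - 108/5*y**3 - 36/5*y**2 + 82*y - 8/3
  leading term x*y: subtract (113/5)·h_4 from -113/15*x*y - 76/15*x - 108/5*y**3 - 36/5*y**2 + 82*y - 8/3 → 163/5*x - 108/5*y**3 + 642/5*y**2 + 636/5*y - 530
  leading term x: subtract (-163/25)·h_5 from 163/5*x - 108/5*y**3 + 642/5*y**2 + 636/5*y - 530 → -108/5*y**3 + 4188/25*y**2 + 2202/25*y - 16836/25
  leading term y**3: subtract (-18/275)·h_6 from -108/5*y**3 + 4188/25*y**2 + 2202/25*y - 16836/25 → 13452/275*y**2 - 546/275*y - 52716/275
  leading term y**2: subtract (-2242/6735)·h_7 from 13452/275*y**2 - 546/275*y - 52716/275 → -100694/33675*y + 201388/33675
  leading term y: no divisor's leading term divides it; move -100694/33675*y to the remainder.
  leading term 1: no divisor's leading term divides it; move 201388/33675 to the remainder.
  remainder -100694/33675*y + 201388/33675 ≠ 0; add h_8 = -100694/33675*y + 201388/33675 to the basis.

The other S-polynomials (S(f_2,f_3), S(f_2,h_4), S(f_2,h_5), S(f_3,h_5), S(h_4,h_5), S(f_1,h_6), S(f_2,h_6), S(f_3,h_6), S(h_4,h_6), S(h_5,h_6), S(f_1,h_7), S(f_2,h_7), S(f_3,h_7), S(h_4,h_7), S(h_5,h_7), S(h_6,h_7), S(f_1,h_8), S(f_2,h_8), S(f_3,h_8), S(h_4,h_8), S(h_5,h_8), S(h_6,h_8), S(h_7,h_8)) all reduce to 0 modulo the current basis, so we have a Gröbner basis.
Inter-reduce: drop elements whose leading term is divisible by another's, tail-reduce, and make monic.
Reduced Gröbner basis: {x + 2, y - 2}.

The lex basis is triangular: the last element involves only y. Solving y - 2 = 0 gives y ∈ {2}; substituting each value into the earlier elements determines the remaining variables.
  y = 2: the earlier basis element becomes x + 2 = 0, giving x = -2 — point (-2, 2).
Check: every point annihilates each of the original generators.

{(-2, 2)}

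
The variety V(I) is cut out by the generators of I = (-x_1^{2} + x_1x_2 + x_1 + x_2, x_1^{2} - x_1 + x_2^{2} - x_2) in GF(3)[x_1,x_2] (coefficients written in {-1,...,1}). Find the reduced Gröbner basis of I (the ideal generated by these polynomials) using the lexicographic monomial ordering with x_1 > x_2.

G = {x_1^{2} - x_1 + x_2^{2} - x_2, x_1x_2 + x_2^{2}, x_2^{3}}

f_1 = -x_1^{2} + x_1x_2 + x_1 + x_2, LT = x_1^{2}.
f_2 = x_1^{2} - x_1 + x_2^{2} - x_2, LT = x_1^{2}.

S(f_1,f_2): lcm = x_1^{2}. S = -x_1x_2 - x_2^{2}.
  reduce S modulo (f_1, f_2):
  remainder -x_1x_2 - x_2^{2} ≠ 0; add g_3 = -x_1x_2 - x_2^{2} to the basis.

S(f_1,g_3): lcm = x_1^{2}x_2. S = x_1x_2^{2} - x_1x_2 - x_2^{2}.
  reduce S modulo (f_1, f_2, g_3):
  remainder -x_2^{3} ≠ 0; add g_4 = -x_2^{3} to the basis.

The other S-polynomials (S(f_2,g_3), S(f_1,g_4), S(f_2,g_4), S(g_3,g_4)) all reduce to 0 modulo the current basis, so we have a Gröbner basis.
Inter-reduce: drop elements whose leading term is divisible by another's, tail-reduce, and make monic.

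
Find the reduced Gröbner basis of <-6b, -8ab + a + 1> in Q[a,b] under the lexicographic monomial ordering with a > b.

f_1 = -6b, LT = b.
f_2 = -8ab + a + 1, LT = ab.

S(f_1,f_2): lcm = ab. S = 1/8a + 1/8.
  leading term a: no divisor's leading term divides it; move 1/8a to the remainder.
  leading term 1: no divisor's leading term divides it; move 1/8 to the remainder.
  remainder 1/8a + 1/8 ≠ 0; add g_3 = 1/8a + 1/8 to the basis.

The other S-polynomials (S(f_1,g_3), S(f_2,g_3)) all reduce to 0 modulo the current basis, so we have a Gröbner basis.
Inter-reduce: drop elements whose leading term is divisible by another's, tail-reduce, and make monic.

G = {a + 1, b}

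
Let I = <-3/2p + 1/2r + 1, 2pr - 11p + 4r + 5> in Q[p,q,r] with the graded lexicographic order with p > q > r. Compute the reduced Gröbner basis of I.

f_1 = -3/2p + 1/2r + 1, LT = p.
f_2 = 2pr - 11p + 4r + 5, LT = pr.

S(f_1,f_2): lcm = pr. S = -1/3r^2 + 11/2p - 8/3r - 5/2.
  leading term r^2: no divisor's leading term divides it; move -1/3r^2 to the remainder.
  leading term p: subtract (-11/3)·f_1 from 11/2p - 8/3r - 5/2 → -5/6r + 7/6
  leading term r: no divisor's leading term divides it; move -5/6r to the remainder.
  leading term 1: no divisor's leading term divides it; move 7/6 to the remainder.
  remainder -1/3r^2 - 5/6r + 7/6 ≠ 0; add g_3 = -1/3r^2 - 5/6r + 7/6 to the basis.

The other S-polynomials (S(f_1,g_3), S(f_2,g_3)) all reduce to 0 modulo the current basis, so we have a Gröbner basis.
Inter-reduce: drop elements whose leading term is divisible by another's, tail-reduce, and make monic.

G = {r^2 + 5/2r - 7/2, p - 1/3r - 2/3}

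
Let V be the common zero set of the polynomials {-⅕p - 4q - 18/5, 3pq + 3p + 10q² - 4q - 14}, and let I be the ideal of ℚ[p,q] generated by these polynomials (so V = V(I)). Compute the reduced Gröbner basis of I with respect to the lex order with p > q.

f_1 = -⅕p - 4q - 18/5, LT = p.
f_2 = 3pq + 3p + 10q² - 4q - 14, LT = pq.

S(f_1,f_2): lcm = pq. S = -p + 50/3q² + 58/3q + 14/3.
  reduce S modulo (f_1, f_2):
  remainder 50/3q² + 118/3q + 68/3 ≠ 0; add g_3 = 50/3q² + 118/3q + 68/3 to the basis.

The other S-polynomials (S(f_1,g_3), S(f_2,g_3)) all reduce to 0 modulo the current basis, so we have a Gröbner basis.
Inter-reduce: drop elements whose leading term is divisible by another's, tail-reduce, and make monic.

G = {p + 20q + 18, q² + 59/25q + 34/25}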